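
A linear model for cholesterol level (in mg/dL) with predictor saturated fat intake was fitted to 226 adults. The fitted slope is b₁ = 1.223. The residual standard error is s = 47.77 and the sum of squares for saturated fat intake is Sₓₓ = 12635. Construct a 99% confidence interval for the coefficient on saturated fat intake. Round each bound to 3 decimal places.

SE(b₁) = s/√Sₓₓ = 47.77/√12635 = 0.424979.
df = n − 2 = 224.
t* = t_{0.005, 224} = 2.597955.
Margin = t* × SE = 2.597955 × 0.424979 = 1.10408.
CI: 1.223 ± 1.10408 → (0.119, 2.327).
With 99% confidence, each one-unit increase in saturated fat intake is associated with a change of between 0.119 and 2.327 mg/dL in cholesterol level.

(0.119, 2.327)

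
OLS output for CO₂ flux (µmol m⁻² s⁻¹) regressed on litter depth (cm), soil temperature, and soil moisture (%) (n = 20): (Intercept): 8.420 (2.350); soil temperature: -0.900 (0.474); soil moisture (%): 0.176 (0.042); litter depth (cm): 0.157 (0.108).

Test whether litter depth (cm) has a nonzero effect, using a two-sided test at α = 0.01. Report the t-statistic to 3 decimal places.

Read off: b = 0.157, SE = 0.108 for litter depth (cm).
H₀: β₁ = 0 vs H₁: β₁ ≠ 0.
t = 0.157 / 0.108 = 1.454.
df = n − k − 1 = 20 − 3 − 1 = 16.
Two-sided p ≈ 0.1654, which is ≥ 0.01, so fail to reject H₀.
The data do not give significant evidence of an association between litter depth (cm) and CO₂ flux, after adjusting for the other predictors.

t = 1.454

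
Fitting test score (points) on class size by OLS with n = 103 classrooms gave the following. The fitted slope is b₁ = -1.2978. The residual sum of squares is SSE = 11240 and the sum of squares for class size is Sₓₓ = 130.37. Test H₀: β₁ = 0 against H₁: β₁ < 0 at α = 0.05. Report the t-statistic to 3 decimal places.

MSE = SSE/(n − 2) = 11240/101 = 111.287.
SE(b₁) = √(MSE/Sₓₓ) = √(111.287/130.37) = 0.923918.
t = -1.2978 / 0.923918 = -1.405.
df = n − 2 = 101.
One-sided p ≈ 0.0816, which is ≥ 0.05, so fail to reject H₀.
The data do not give significant evidence that the true slope on class size is negative.

t = -1.405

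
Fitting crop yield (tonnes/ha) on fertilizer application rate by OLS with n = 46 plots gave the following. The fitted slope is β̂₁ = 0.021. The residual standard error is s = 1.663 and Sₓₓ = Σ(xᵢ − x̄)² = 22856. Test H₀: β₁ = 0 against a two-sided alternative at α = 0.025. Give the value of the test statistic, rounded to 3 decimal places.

t = 1.909

SE(β̂₁) = s/√Sₓₓ = 1.663/√22856 = 0.011.
t = 0.021 / 0.011 = 1.909.
df = n − 2 = 44.
Two-sided p ≈ 0.0628, which is ≥ 0.025, so fail to reject H₀.
The data do not give significant evidence of an association between fertilizer application rate and crop yield.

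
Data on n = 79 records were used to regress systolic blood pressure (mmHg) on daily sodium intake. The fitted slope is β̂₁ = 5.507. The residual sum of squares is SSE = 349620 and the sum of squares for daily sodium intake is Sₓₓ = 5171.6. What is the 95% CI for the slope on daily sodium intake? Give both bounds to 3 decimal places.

(3.641, 7.373)

MSE = SSE/(n − 2) = 349620/77 = 4540.52.
SE(β̂₁) = √(MSE/Sₓₓ) = √(4540.52/5171.6) = 0.937002.
df = n − 2 = 77.
t* = t_{0.025, 77} = 1.991254.
Margin = t* × SE = 1.991254 × 0.937002 = 1.86581.
CI: 5.507 ± 1.86581 → (3.641, 7.373).
With 95% confidence, each one-unit increase in daily sodium intake is associated with a change of between 3.641 and 7.373 mmHg in systolic blood pressure.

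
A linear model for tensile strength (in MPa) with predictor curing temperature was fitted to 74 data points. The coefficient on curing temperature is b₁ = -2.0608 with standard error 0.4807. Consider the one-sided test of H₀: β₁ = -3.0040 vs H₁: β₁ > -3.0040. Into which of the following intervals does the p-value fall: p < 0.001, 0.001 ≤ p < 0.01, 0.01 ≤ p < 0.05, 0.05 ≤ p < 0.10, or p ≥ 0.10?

0.01 ≤ p < 0.05

t = (-2.0608 − (-3.0040)) / 0.4807 = 1.962.
df = n − 2 = 74 − 2 = 72.
One-sided p = P(T_{72} > t) ≈ 0.0268.
So 0.01 ≤ p < 0.05.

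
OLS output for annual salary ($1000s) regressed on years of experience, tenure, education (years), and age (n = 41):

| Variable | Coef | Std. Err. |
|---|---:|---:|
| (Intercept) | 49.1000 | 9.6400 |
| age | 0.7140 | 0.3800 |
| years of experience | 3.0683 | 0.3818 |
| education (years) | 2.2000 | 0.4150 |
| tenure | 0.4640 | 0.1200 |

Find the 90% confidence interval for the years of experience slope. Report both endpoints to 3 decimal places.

Read off: b = 3.0683, SE = 0.3818 for years of experience.
df = n − k − 1 = 41 − 4 − 1 = 36.
t* = t_{0.05, 36} = 1.688298.
Margin = t* × SE = 1.688298 × 0.3818 = 0.64459.
CI: 3.0683 ± 0.64459 → (2.424, 3.713).

(2.424, 3.713)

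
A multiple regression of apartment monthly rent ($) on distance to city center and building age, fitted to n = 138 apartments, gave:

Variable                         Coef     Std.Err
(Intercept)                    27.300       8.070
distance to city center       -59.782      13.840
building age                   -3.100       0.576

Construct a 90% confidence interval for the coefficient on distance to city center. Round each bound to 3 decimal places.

Read off: b = -59.782, SE = 13.840 for distance to city center.
df = n − k − 1 = 138 − 2 − 1 = 135.
t* = t_{0.05, 135} = 1.656219.
Margin = t* × SE = 1.656219 × 13.840 = 22.92207.
CI: -59.782 ± 22.92207 → (-82.704, -36.860).

(-82.704, -36.860)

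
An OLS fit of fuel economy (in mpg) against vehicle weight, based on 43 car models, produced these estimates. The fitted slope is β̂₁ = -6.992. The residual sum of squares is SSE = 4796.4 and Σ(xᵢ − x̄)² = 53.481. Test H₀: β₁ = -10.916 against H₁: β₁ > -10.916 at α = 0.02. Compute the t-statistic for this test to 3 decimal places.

MSE = SSE/(n − 2) = 4796.4/41 = 116.985.
SE(β̂₁) = √(MSE/Sₓₓ) = √(116.985/53.481) = 1.47899.
t = (-6.992 − (-10.916)) / 1.47899 = 2.653.
df = n − 2 = 41.
One-sided p ≈ 0.0056, which is < 0.02, so reject H₀.
There is evidence that the true slope on vehicle weight exceeds -10.916 mpg per unit.

t = 2.653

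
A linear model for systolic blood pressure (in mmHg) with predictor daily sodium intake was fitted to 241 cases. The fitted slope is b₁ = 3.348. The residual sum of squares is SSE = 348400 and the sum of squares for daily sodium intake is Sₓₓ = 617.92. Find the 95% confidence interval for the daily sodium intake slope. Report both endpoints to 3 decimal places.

(0.322, 6.374)

MSE = SSE/(n − 2) = 348400/239 = 1457.74.
SE(b₁) = √(MSE/Sₓₓ) = √(1457.74/617.92) = 1.53594.
df = n − 2 = 239.
t* = t_{0.025, 239} = 1.969939.
Margin = t* × SE = 1.969939 × 1.53594 = 3.02571.
CI: 3.348 ± 3.02571 → (0.322, 6.374).
With 95% confidence, each one-unit increase in daily sodium intake is associated with a change of between 0.322 and 6.374 mmHg in systolic blood pressure.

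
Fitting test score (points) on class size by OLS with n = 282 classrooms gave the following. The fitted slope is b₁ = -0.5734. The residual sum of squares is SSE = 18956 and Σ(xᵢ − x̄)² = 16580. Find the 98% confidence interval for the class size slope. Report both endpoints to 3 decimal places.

MSE = SSE/(n − 2) = 18956/280 = 67.7.
SE(b₁) = √(MSE/Sₓₓ) = √(67.7/16580) = 0.0639002.
df = n − 2 = 280.
t* = t_{0.01, 280} = 2.339739.
Margin = t* × SE = 2.339739 × 0.0639002 = 0.14951.
CI: -0.5734 ± 0.14951 → (-0.723, -0.424).
With 98% confidence, each one-unit increase in class size is associated with a change of between -0.723 and -0.424 points in test score.

(-0.723, -0.424)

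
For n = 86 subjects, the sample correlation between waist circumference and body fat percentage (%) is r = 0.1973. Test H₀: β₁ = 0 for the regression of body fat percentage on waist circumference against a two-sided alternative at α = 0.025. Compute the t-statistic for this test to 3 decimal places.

t = 1.845

t = r·√(n − 2)/√(1 − r²) = 0.1973·√84/√0.961073 = 1.845.
df = n − 2 = 84.
Two-sided p ≈ 0.0686, which is ≥ 0.025, so fail to reject H₀.
The data do not give significant evidence of a linear association between waist circumference and body fat percentage.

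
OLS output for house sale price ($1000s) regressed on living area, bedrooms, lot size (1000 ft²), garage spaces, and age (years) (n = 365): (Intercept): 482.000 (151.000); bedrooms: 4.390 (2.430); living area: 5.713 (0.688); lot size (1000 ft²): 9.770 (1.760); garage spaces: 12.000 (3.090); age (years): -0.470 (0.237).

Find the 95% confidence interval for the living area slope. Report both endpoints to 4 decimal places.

Read off: b = 5.713, SE = 0.688 for living area.
df = n − k − 1 = 365 − 5 − 1 = 359.
t* = t_{0.025, 359} = 1.966594.
Margin = t* × SE = 1.966594 × 0.688 = 1.353017.
CI: 5.713 ± 1.353017 → (4.3600, 7.0660).

(4.3600, 7.0660)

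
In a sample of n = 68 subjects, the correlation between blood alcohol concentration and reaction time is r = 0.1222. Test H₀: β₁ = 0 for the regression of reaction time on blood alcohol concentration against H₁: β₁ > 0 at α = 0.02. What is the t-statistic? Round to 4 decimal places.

t = r·√(n − 2)/√(1 − r²) = 0.1222·√66/√0.985067 = 1.0003.
df = n − 2 = 66.
One-sided p ≈ 0.1604, which is ≥ 0.02, so fail to reject H₀.
The data do not give significant evidence of a linear association between blood alcohol concentration and reaction time.

t = 1.0003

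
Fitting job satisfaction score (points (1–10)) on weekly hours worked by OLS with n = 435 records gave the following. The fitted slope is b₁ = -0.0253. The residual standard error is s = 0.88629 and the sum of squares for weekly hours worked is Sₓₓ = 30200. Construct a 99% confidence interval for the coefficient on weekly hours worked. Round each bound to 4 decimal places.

(-0.0385, -0.0121)

SE(b₁) = s/√Sₓₓ = 0.88629/√30200 = 0.00510003.
df = n − 2 = 433.
t* = t_{0.005, 433} = 2.587231.
Margin = t* × SE = 2.587231 × 0.00510003 = 0.013195.
CI: -0.0253 ± 0.013195 → (-0.0385, -0.0121).
With 99% confidence, each one-unit increase in weekly hours worked is associated with a change of between -0.0385 and -0.0121 points (1–10) in job satisfaction score.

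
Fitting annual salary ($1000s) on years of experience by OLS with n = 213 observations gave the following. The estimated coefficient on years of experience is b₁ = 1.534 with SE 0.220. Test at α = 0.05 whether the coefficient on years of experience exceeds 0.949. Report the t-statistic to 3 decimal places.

H₀: β₁ = 0.949 vs H₁: β₁ > 0.949.
t = (b₁ − β₁⁰)/SE = (1.534 − 0.949) / 0.220 = 2.659.
df = n − 2 = 213 − 2 = 211.
One-sided p ≈ 0.0042, which is < 0.05, so reject H₀.
There is evidence that the true slope on years of experience exceeds 0.949 $1000s per unit.

t = 2.659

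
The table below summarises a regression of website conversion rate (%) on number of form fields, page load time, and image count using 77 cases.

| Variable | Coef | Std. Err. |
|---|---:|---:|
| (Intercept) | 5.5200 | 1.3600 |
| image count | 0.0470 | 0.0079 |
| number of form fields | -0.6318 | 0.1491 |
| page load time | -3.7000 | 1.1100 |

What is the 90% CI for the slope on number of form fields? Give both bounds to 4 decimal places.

Read off: b = -0.6318, SE = 0.1491 for number of form fields.
df = n − k − 1 = 77 − 3 − 1 = 73.
t* = t_{0.05, 73} = 1.665996.
Margin = t* × SE = 1.665996 × 0.1491 = 0.248400.
CI: -0.6318 ± 0.248400 → (-0.8802, -0.3834).

(-0.8802, -0.3834)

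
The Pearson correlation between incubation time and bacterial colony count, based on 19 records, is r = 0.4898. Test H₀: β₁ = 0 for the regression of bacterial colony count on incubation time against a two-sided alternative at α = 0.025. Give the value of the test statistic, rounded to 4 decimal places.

t = 2.3164

t = r·√(n − 2)/√(1 − r²) = 0.4898·√17/√0.760096 = 2.3164.
df = n − 2 = 17.
Two-sided p ≈ 0.0333, which is ≥ 0.025, so fail to reject H₀.
The data do not give significant evidence of a linear association between incubation time and bacterial colony count.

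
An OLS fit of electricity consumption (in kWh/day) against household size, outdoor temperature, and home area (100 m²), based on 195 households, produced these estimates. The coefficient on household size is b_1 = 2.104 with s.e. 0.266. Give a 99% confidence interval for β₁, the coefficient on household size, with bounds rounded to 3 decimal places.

(1.412, 2.796)

df = n − k − 1 = 195 − 3 − 1 = 191.
t* = t_{0.005, 191} = 2.601814.
Margin = t* × SE = 2.601814 × 0.266 = 0.69208.
CI: 2.104 ± 0.69208 → (1.412, 2.796).
With 99% confidence, each one-unit increase in household size is associated with a change of between 1.412 and 2.796 kWh/day in electricity consumption, holding the other predictors fixed.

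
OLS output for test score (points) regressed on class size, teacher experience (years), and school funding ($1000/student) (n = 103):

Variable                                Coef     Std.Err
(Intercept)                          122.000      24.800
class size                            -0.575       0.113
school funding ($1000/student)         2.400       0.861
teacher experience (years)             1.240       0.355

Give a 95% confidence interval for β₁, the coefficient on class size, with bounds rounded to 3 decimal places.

(-0.799, -0.351)

Read off: b = -0.575, SE = 0.113 for class size.
df = n − k − 1 = 103 − 3 − 1 = 99.
t* = t_{0.025, 99} = 1.984217.
Margin = t* × SE = 1.984217 × 0.113 = 0.22422.
CI: -0.575 ± 0.22422 → (-0.799, -0.351).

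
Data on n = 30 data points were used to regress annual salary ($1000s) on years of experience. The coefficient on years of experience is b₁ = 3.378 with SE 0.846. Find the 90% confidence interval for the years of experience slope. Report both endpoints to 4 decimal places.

(1.9388, 4.8172)

df = n − 2 = 30 − 2 = 28.
t* = t_{0.05, 28} = 1.701131.
Margin = t* × SE = 1.701131 × 0.846 = 1.439157.
CI: 3.378 ± 1.439157 → (1.9388, 4.8172).
With 90% confidence, each one-unit increase in years of experience is associated with a change of between 1.9388 and 4.8172 $1000s in annual salary.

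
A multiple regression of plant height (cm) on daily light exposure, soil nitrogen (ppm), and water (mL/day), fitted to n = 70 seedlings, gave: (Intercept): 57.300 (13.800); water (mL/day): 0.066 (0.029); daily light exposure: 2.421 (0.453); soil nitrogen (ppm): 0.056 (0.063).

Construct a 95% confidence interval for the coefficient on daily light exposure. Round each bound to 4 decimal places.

(1.5166, 3.3254)

Read off: b = 2.421, SE = 0.453 for daily light exposure.
df = n − k − 1 = 70 − 3 − 1 = 66.
t* = t_{0.025, 66} = 1.996564.
Margin = t* × SE = 1.996564 × 0.453 = 0.904444.
CI: 2.421 ± 0.904444 → (1.5166, 3.3254).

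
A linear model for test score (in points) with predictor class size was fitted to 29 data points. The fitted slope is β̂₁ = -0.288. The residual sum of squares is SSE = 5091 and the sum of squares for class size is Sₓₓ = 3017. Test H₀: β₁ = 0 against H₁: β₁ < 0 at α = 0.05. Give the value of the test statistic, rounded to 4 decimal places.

MSE = SSE/(n − 2) = 5091/27 = 188.556.
SE(β̂₁) = √(MSE/Sₓₓ) = √(188.556/3017) = 0.249995.
t = -0.288 / 0.249995 = -1.1520.
df = n − 2 = 27.
One-sided p ≈ 0.1297, which is ≥ 0.05, so fail to reject H₀.
The data do not give significant evidence that the true slope on class size is negative.

t = -1.1520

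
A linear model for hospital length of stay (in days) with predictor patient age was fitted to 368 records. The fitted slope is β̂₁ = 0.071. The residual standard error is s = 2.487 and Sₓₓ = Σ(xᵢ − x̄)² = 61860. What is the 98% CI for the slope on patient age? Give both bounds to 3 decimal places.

SE(β̂₁) = s/√Sₓₓ = 2.487/√61860 = 0.00999933.
df = n − 2 = 366.
t* = t_{0.01, 366} = 2.336579.
Margin = t* × SE = 2.336579 × 0.00999933 = 0.02336.
CI: 0.071 ± 0.02336 → (0.048, 0.094).
With 98% confidence, each one-unit increase in patient age is associated with a change of between 0.048 and 0.094 days in hospital length of stay.

(0.048, 0.094)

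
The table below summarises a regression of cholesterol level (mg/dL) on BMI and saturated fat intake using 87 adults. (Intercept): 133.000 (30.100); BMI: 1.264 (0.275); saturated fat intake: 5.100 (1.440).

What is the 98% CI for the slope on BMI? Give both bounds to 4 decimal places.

Read off: b = 1.264, SE = 0.275 for BMI.
df = n − k − 1 = 87 − 2 − 1 = 84.
t* = t_{0.01, 84} = 2.371564.
Margin = t* × SE = 2.371564 × 0.275 = 0.652180.
CI: 1.264 ± 0.652180 → (0.6118, 1.9162).

(0.6118, 1.9162)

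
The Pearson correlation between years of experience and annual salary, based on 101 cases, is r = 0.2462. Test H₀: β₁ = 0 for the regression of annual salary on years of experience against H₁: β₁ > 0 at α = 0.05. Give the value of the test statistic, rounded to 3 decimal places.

t = r·√(n − 2)/√(1 − r²) = 0.2462·√99/√0.939386 = 2.527.
df = n − 2 = 99.
One-sided p ≈ 0.0065, which is < 0.05, so reject H₀.
There is evidence of a linear association between years of experience and annual salary.

t = 2.527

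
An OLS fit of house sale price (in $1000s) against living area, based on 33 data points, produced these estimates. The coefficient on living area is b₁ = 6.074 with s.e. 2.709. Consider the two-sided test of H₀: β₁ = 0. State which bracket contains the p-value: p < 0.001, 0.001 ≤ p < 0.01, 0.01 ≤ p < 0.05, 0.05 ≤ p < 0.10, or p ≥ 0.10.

0.01 ≤ p < 0.05

t = 6.074 / 2.709 = 2.242.
df = n − 2 = 33 − 2 = 31.
Two-sided p = 2·P(T_{31} > |t|) ≈ 0.0322.
So 0.01 ≤ p < 0.05.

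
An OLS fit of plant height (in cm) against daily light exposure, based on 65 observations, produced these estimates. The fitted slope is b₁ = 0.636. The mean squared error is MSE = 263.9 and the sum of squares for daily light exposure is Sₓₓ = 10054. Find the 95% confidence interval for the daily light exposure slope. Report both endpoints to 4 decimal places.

SE(b₁) = √(MSE/Sₓₓ) = √(263.9/10054) = 0.162013.
df = n − 2 = 63.
t* = t_{0.025, 63} = 1.998341.
Margin = t* × SE = 1.998341 × 0.162013 = 0.323757.
CI: 0.636 ± 0.323757 → (0.3122, 0.9598).
With 95% confidence, each one-unit increase in daily light exposure is associated with a change of between 0.3122 and 0.9598 cm in plant height.

(0.3122, 0.9598)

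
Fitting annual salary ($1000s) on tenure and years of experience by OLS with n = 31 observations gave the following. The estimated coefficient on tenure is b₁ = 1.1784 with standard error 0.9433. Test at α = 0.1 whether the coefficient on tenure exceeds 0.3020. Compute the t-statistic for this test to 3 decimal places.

H₀: β₁ = 0.3020 vs H₁: β₁ > 0.3020.
t = (b₁ − β₁⁰)/SE = (1.1784 − 0.3020) / 0.9433 = 0.929.
df = n − k − 1 = 31 − 2 − 1 = 28.
One-sided p ≈ 0.1804, which is ≥ 0.1, so fail to reject H₀.
The data do not give significant evidence that the true slope on tenure exceeds 0.3020 $1000s per unit, holding the other predictors fixed.

t = 0.929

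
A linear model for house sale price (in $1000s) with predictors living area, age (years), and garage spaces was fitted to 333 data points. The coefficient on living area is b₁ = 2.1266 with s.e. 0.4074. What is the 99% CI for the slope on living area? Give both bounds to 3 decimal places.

(1.071, 3.182)

df = n − k − 1 = 333 − 3 − 1 = 329.
t* = t_{0.005, 329} = 2.590855.
Margin = t* × SE = 2.590855 × 0.4074 = 1.05551.
CI: 2.1266 ± 1.05551 → (1.071, 3.182).
With 99% confidence, each one-unit increase in living area is associated with a change of between 1.071 and 3.182 $1000s in house sale price, holding the other predictors fixed.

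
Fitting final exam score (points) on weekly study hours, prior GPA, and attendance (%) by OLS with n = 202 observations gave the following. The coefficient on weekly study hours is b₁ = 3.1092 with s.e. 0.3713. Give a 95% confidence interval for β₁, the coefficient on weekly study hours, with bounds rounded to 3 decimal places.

(2.377, 3.841)

df = n − k − 1 = 202 − 3 − 1 = 198.
t* = t_{0.025, 198} = 1.972017.
Margin = t* × SE = 1.972017 × 0.3713 = 0.73221.
CI: 3.1092 ± 0.73221 → (2.377, 3.841).
With 95% confidence, each one-unit increase in weekly study hours is associated with a change of between 2.377 and 3.841 points in final exam score, holding the other predictors fixed.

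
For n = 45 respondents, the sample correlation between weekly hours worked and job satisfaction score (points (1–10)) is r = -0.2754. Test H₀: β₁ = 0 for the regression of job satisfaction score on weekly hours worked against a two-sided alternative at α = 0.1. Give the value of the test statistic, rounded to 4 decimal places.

t = r·√(n − 2)/√(1 − r²) = -0.2754·√43/√0.924155 = -1.8786.
df = n − 2 = 43.
Two-sided p ≈ 0.0671, which is < 0.1, so reject H₀.
There is evidence of a linear association between weekly hours worked and job satisfaction score.

t = -1.8786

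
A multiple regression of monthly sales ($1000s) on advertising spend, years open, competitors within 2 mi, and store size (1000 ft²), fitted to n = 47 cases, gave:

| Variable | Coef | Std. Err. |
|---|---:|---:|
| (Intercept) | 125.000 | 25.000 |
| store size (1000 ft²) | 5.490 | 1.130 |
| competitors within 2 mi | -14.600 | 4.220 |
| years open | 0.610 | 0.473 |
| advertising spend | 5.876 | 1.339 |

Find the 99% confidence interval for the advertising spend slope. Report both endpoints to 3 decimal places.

Read off: b = 5.876, SE = 1.339 for advertising spend.
df = n − k − 1 = 47 − 4 − 1 = 42.
t* = t_{0.005, 42} = 2.698066.
Margin = t* × SE = 2.698066 × 1.339 = 3.61271.
CI: 5.876 ± 3.61271 → (2.263, 9.489).

(2.263, 9.489)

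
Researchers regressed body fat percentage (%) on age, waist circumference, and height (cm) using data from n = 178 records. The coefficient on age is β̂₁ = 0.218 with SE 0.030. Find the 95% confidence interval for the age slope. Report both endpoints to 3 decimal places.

df = n − k − 1 = 178 − 3 − 1 = 174.
t* = t_{0.025, 174} = 1.973691.
Margin = t* × SE = 1.973691 × 0.030 = 0.05921.
CI: 0.218 ± 0.05921 → (0.159, 0.277).
With 95% confidence, each one-unit increase in age is associated with a change of between 0.159 and 0.277 % in body fat percentage, holding the other predictors fixed.

(0.159, 0.277)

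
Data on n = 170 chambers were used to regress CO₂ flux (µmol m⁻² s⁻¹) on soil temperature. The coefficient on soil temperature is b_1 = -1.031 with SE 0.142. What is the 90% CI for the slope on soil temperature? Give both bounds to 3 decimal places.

df = n − 2 = 170 − 2 = 168.
t* = t_{0.05, 168} = 1.653974.
Margin = t* × SE = 1.653974 × 0.142 = 0.23486.
CI: -1.031 ± 0.23486 → (-1.266, -0.796).
With 90% confidence, each one-unit increase in soil temperature is associated with a change of between -1.266 and -0.796 µmol m⁻² s⁻¹ in CO₂ flux.

(-1.266, -0.796)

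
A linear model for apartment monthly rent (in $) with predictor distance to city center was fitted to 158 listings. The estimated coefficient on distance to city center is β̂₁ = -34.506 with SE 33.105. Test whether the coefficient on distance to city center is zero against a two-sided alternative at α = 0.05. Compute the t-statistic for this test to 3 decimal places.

t = -1.042

H₀: β₁ = 0 vs H₁: β₁ ≠ 0.
t = (β̂₁ − β₁⁰)/SE = -34.506 / 33.105 = -1.042.
df = n − 2 = 158 − 2 = 156.
Two-sided p ≈ 0.2989, which is ≥ 0.05, so fail to reject H₀.
The data do not give significant evidence of an association between distance to city center and apartment monthly rent.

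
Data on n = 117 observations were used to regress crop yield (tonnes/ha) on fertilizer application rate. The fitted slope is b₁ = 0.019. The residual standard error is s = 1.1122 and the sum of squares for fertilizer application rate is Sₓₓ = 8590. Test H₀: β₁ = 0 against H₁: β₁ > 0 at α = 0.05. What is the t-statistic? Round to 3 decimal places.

t = 1.583

SE(b₁) = s/√Sₓₓ = 1.1122/√8590 = 0.0120001.
t = 0.019 / 0.0120001 = 1.583.
df = n − 2 = 115.
One-sided p ≈ 0.0580, which is ≥ 0.05, so fail to reject H₀.
The data do not give significant evidence that the true slope on fertilizer application rate is positive.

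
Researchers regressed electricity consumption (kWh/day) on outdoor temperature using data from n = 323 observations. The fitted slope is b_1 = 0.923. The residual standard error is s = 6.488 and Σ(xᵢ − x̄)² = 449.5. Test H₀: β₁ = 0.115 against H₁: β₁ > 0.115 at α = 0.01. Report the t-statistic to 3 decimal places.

t = 2.640

SE(b_1) = s/√Sₓₓ = 6.488/√449.5 = 0.306017.
t = (0.923 − 0.115) / 0.306017 = 2.640.
df = n − 2 = 321.
One-sided p ≈ 0.0043, which is < 0.01, so reject H₀.
There is evidence that the true slope on outdoor temperature exceeds 0.115 kWh/day per unit.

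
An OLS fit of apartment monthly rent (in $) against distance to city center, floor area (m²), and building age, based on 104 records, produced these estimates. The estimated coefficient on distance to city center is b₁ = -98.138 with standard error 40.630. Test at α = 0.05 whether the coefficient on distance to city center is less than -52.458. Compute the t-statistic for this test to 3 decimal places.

H₀: β₁ = -52.458 vs H₁: β₁ < -52.458.
t = (b₁ − β₁⁰)/SE = (-98.138 − (-52.458)) / 40.630 = -1.124.
df = n − k − 1 = 104 − 3 − 1 = 100.
One-sided p ≈ 0.1318, which is ≥ 0.05, so fail to reject H₀.
The data do not give significant evidence that the true slope on distance to city center is below -52.458 $ per unit, holding the other predictors fixed.

t = -1.124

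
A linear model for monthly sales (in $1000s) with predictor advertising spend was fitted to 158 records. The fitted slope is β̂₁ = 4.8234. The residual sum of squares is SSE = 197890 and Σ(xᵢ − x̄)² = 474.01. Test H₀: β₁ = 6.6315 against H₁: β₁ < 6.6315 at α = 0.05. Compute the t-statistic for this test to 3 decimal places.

MSE = SSE/(n − 2) = 197890/156 = 1268.53.
SE(β̂₁) = √(MSE/Sₓₓ) = √(1268.53/474.01) = 1.6359.
t = (4.8234 − 6.6315) / 1.6359 = -1.105.
df = n − 2 = 156.
One-sided p ≈ 0.1354, which is ≥ 0.05, so fail to reject H₀.
The data do not give significant evidence that the true slope on advertising spend is below 6.6315 $1000s per unit.

t = -1.105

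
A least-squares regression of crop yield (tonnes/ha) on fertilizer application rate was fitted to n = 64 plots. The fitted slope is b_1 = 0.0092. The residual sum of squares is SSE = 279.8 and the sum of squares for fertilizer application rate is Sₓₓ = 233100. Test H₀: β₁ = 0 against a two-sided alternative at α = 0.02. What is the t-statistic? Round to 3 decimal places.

t = 2.091

MSE = SSE/(n − 2) = 279.8/62 = 4.5129.
SE(b_1) = √(MSE/Sₓₓ) = √(4.5129/233100) = 0.00440004.
t = 0.0092 / 0.00440004 = 2.091.
df = n − 2 = 62.
Two-sided p ≈ 0.0406, which is ≥ 0.02, so fail to reject H₀.
The data do not give significant evidence of an association between fertilizer application rate and crop yield.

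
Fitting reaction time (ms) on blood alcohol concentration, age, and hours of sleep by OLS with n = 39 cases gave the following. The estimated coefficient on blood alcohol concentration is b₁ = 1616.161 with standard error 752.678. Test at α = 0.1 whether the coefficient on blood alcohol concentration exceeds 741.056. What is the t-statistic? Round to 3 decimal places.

t = 1.163

H₀: β₁ = 741.056 vs H₁: β₁ > 741.056.
t = (b₁ − β₁⁰)/SE = (1616.161 − 741.056) / 752.678 = 1.163.
df = n − k − 1 = 39 − 3 − 1 = 35.
One-sided p ≈ 0.1264, which is ≥ 0.1, so fail to reject H₀.
The data do not give significant evidence that the true slope on blood alcohol concentration exceeds 741.056 ms per unit, holding the other predictors fixed.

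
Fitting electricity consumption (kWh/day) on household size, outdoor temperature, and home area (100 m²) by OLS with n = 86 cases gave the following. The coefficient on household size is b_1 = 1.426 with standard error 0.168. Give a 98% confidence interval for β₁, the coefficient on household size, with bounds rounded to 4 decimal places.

(1.0274, 1.8246)

df = n − k − 1 = 86 − 3 − 1 = 82.
t* = t_{0.01, 82} = 2.372687.
Margin = t* × SE = 2.372687 × 0.168 = 0.398611.
CI: 1.426 ± 0.398611 → (1.0274, 1.8246).
With 98% confidence, each one-unit increase in household size is associated with a change of between 1.0274 and 1.8246 kWh/day in electricity consumption, holding the other predictors fixed.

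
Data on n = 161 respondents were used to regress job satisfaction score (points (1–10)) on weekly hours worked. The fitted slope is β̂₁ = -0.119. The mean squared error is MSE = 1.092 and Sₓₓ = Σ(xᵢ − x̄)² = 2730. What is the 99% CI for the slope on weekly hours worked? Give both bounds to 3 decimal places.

SE(β̂₁) = √(MSE/Sₓₓ) = √(1.092/2730) = 0.02.
df = n − 2 = 159.
t* = t_{0.005, 159} = 2.607103.
Margin = t* × SE = 2.607103 × 0.02 = 0.05214.
CI: -0.119 ± 0.05214 → (-0.171, -0.067).
With 99% confidence, each one-unit increase in weekly hours worked is associated with a change of between -0.171 and -0.067 points (1–10) in job satisfaction score.

(-0.171, -0.067)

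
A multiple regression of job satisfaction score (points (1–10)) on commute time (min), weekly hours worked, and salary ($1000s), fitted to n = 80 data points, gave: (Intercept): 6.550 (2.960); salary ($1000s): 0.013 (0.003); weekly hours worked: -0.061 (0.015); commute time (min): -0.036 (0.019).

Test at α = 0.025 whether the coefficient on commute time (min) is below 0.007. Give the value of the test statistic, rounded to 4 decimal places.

Read off: b = -0.036, SE = 0.019 for commute time (min).
H₀: β₁ = 0.007 vs H₁: β₁ < 0.007.
t = (-0.036 − 0.007) / 0.019 = -2.2632.
df = n − k − 1 = 80 − 3 − 1 = 76.
One-sided p ≈ 0.0132, which is < 0.025, so reject H₀.
There is evidence that the true slope on commute time (min) is below 0.007 points (1–10) per unit, holding the other predictors fixed.

t = -2.2632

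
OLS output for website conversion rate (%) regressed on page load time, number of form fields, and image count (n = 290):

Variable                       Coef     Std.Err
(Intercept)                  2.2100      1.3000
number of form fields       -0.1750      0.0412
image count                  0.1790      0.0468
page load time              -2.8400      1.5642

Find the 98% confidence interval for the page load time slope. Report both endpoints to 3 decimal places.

(-6.499, 0.819)

Read off: b = -2.8400, SE = 1.5642 for page load time.
df = n − k − 1 = 290 − 3 − 1 = 286.
t* = t_{0.01, 286} = 2.339457.
Margin = t* × SE = 2.339457 × 1.5642 = 3.65938.
CI: -2.8400 ± 3.65938 → (-6.499, 0.819).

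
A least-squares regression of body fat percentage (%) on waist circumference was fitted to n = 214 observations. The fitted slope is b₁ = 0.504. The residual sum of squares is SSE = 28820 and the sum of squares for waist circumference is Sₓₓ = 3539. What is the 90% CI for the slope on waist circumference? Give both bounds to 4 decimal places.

MSE = SSE/(n − 2) = 28820/212 = 135.943.
SE(b₁) = √(MSE/Sₓₓ) = √(135.943/3539) = 0.195992.
df = n − 2 = 212.
t* = t_{0.05, 212} = 1.652073.
Margin = t* × SE = 1.652073 × 0.195992 = 0.323793.
CI: 0.504 ± 0.323793 → (0.1802, 0.8278).
With 90% confidence, each one-unit increase in waist circumference is associated with a change of between 0.1802 and 0.8278 % in body fat percentage.

(0.1802, 0.8278)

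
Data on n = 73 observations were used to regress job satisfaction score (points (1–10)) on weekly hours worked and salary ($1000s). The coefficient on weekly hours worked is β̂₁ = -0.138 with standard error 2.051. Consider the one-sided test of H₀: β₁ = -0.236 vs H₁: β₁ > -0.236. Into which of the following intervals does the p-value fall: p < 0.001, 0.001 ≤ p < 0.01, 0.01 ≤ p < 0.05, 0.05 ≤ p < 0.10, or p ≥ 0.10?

t = (-0.138 − (-0.236)) / 2.051 = 0.048.
df = n − k − 1 = 73 − 2 − 1 = 70.
One-sided p = P(T_{70} > t) ≈ 0.4810.
So p ≥ 0.10.

p ≥ 0.10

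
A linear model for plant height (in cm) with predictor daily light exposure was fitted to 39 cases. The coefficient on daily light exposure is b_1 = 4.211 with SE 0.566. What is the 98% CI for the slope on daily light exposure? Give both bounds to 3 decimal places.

df = n − 2 = 39 − 2 = 37.
t* = t_{0.01, 37} = 2.431447.
Margin = t* × SE = 2.431447 × 0.566 = 1.37620.
CI: 4.211 ± 1.37620 → (2.835, 5.587).
With 98% confidence, each one-unit increase in daily light exposure is associated with a change of between 2.835 and 5.587 cm in plant height.

(2.835, 5.587)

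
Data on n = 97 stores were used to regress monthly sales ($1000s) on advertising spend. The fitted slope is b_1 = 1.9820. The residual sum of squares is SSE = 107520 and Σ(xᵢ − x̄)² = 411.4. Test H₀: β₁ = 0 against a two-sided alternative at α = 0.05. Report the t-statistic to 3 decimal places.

MSE = SSE/(n − 2) = 107520/95 = 1131.79.
SE(b_1) = √(MSE/Sₓₓ) = √(1131.79/411.4) = 1.65863.
t = 1.9820 / 1.65863 = 1.195.
df = n − 2 = 95.
Two-sided p ≈ 0.2351, which is ≥ 0.05, so fail to reject H₀.
The data do not give significant evidence of an association between advertising spend and monthly sales.

t = 1.195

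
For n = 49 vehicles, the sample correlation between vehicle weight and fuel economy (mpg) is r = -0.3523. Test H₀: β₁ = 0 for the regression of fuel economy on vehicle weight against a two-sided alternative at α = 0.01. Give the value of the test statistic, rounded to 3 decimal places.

t = -2.581

t = r·√(n − 2)/√(1 − r²) = -0.3523·√47/√0.875885 = -2.581.
df = n − 2 = 47.
Two-sided p ≈ 0.0130, which is ≥ 0.01, so fail to reject H₀.
The data do not give significant evidence of a linear association between vehicle weight and fuel economy.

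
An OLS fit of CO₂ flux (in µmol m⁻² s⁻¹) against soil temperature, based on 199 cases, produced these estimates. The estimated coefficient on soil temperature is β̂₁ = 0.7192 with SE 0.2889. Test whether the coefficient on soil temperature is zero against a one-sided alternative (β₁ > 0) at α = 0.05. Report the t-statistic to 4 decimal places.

t = 2.4894

H₀: β₁ = 0 vs H₁: β₁ > 0.
t = (β̂₁ − β₁⁰)/SE = 0.7192 / 0.2889 = 2.4894.
df = n − 2 = 199 − 2 = 197.
One-sided p ≈ 0.0068, which is < 0.05, so reject H₀.
There is evidence that the true slope on soil temperature is positive.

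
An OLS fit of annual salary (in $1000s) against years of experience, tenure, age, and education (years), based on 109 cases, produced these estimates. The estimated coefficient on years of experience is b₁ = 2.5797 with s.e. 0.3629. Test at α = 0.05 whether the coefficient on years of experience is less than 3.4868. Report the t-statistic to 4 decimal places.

t = -2.4996

H₀: β₁ = 3.4868 vs H₁: β₁ < 3.4868.
t = (b₁ − β₁⁰)/SE = (2.5797 − 3.4868) / 0.3629 = -2.4996.
df = n − k − 1 = 109 − 4 − 1 = 104.
One-sided p ≈ 0.0070, which is < 0.05, so reject H₀.
There is evidence that the true slope on years of experience is below 3.4868 $1000s per unit, holding the other predictors fixed.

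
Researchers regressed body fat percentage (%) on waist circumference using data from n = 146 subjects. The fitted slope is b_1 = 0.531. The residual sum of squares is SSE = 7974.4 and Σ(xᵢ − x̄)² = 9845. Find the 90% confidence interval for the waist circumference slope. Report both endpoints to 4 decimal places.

MSE = SSE/(n − 2) = 7974.4/144 = 55.3778.
SE(b_1) = √(MSE/Sₓₓ) = √(55.3778/9845) = 0.0749998.
df = n − 2 = 144.
t* = t_{0.05, 144} = 1.655504.
Margin = t* × SE = 1.655504 × 0.0749998 = 0.124162.
CI: 0.531 ± 0.124162 → (0.4068, 0.6552).
With 90% confidence, each one-unit increase in waist circumference is associated with a change of between 0.4068 and 0.6552 % in body fat percentage.

(0.4068, 0.6552)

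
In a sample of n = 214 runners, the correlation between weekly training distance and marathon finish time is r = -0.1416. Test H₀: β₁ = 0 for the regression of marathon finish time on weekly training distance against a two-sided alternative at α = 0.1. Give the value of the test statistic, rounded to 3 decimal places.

t = r·√(n − 2)/√(1 − r²) = -0.1416·√212/√0.979949 = -2.083.
df = n − 2 = 212.
Two-sided p ≈ 0.0385, which is < 0.1, so reject H₀.
There is evidence of a linear association between weekly training distance and marathon finish time.

t = -2.083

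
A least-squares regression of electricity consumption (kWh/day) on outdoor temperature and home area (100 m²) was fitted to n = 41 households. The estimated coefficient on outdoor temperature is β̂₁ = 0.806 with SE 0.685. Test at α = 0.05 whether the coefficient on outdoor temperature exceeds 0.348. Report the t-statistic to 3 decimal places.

H₀: β₁ = 0.348 vs H₁: β₁ > 0.348.
t = (β̂₁ − β₁⁰)/SE = (0.806 − 0.348) / 0.685 = 0.669.
df = n − k − 1 = 41 − 2 − 1 = 38.
One-sided p ≈ 0.2539, which is ≥ 0.05, so fail to reject H₀.
The data do not give significant evidence that the true slope on outdoor temperature exceeds 0.348 kWh/day per unit, holding the other predictors fixed.

t = 0.669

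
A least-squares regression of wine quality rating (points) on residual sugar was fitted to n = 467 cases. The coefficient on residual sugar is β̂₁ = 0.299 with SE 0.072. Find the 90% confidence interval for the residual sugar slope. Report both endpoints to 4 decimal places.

df = n − 2 = 467 − 2 = 465.
t* = t_{0.05, 465} = 1.648137.
Margin = t* × SE = 1.648137 × 0.072 = 0.118666.
CI: 0.299 ± 0.118666 → (0.1803, 0.4177).
With 90% confidence, each one-unit increase in residual sugar is associated with a change of between 0.1803 and 0.4177 points in wine quality rating.

(0.1803, 0.4177)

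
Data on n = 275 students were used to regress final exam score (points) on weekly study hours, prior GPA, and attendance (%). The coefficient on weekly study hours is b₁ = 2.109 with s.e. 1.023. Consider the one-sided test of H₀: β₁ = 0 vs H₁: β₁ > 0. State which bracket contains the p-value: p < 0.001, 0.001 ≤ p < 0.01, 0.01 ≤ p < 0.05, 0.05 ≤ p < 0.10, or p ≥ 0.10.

t = 2.109 / 1.023 = 2.062.
df = n − k − 1 = 275 − 3 − 1 = 271.
One-sided p = P(T_{271} > t) ≈ 0.0201.
So 0.01 ≤ p < 0.05.

0.01 ≤ p < 0.05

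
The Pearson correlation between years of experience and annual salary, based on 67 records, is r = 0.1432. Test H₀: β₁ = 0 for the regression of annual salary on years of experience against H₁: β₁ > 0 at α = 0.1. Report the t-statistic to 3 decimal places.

t = 1.167

t = r·√(n − 2)/√(1 − r²) = 0.1432·√65/√0.979494 = 1.167.
df = n − 2 = 65.
One-sided p ≈ 0.1238, which is ≥ 0.1, so fail to reject H₀.
The data do not give significant evidence of a linear association between years of experience and annual salary.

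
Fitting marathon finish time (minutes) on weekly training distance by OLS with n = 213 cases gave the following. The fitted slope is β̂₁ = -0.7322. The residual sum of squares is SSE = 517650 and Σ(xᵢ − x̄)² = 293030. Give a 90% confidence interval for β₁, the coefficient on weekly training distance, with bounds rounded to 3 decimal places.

MSE = SSE/(n − 2) = 517650/211 = 2453.32.
SE(β̂₁) = √(MSE/Sₓₓ) = √(2453.32/293030) = 0.0914999.
df = n − 2 = 211.
t* = t_{0.05, 211} = 1.652107.
Margin = t* × SE = 1.652107 × 0.0914999 = 0.15117.
CI: -0.7322 ± 0.15117 → (-0.883, -0.581).
With 90% confidence, each one-unit increase in weekly training distance is associated with a change of between -0.883 and -0.581 minutes in marathon finish time.

(-0.883, -0.581)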